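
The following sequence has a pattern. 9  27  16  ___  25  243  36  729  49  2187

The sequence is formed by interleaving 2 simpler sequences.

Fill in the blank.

81

Positions 1, 3, 5, … form one subsequence and positions 2, 4, 6, … form another.
Stream A = 9, 16, 25, 36, 49: consecutive squares n² from n = 3.
Stream B = 27, ?, 243, 729, 2187: successive powers of 3.
Filling stream B at index 2 by its rule yields 81.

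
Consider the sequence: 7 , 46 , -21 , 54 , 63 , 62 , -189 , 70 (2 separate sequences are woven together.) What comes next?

567

Split by position mod 2 into 2 tracks.
Track A: 7, -21, 63, -189 — geometric with ratio -3.
Track B: 46, 54, 62, 70 — arithmetic with common difference +8.
Position 9 → track A, term 5 = 567.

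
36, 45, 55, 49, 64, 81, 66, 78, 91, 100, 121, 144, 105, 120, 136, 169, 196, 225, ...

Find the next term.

Positions follow the repeating pattern AAABBB; grouping by letter gives 2 tracks.
Track A: 36, 45, 55, 66, 78, 91, 105, 120, 136 (triangular numbers starting at T_8).
Track B: 49, 64, 81, 100, 121, 144, 169, 196, 225 (perfect squares starting at 7²).
Position 19 → track A, term 10 = 153.

153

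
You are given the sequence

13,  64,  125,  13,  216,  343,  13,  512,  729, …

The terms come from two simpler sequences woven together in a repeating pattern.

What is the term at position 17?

2744

The slot pattern repeats as ABB (period 3), so there are 2 interleaved tracks.
Track A: 13, 13, 13 (always 13).
Track B: 64, 125, 216, 343, 512, 729 (perfect cubes starting at 4³).
Position 17 falls in track B as its term 11, giving 2744.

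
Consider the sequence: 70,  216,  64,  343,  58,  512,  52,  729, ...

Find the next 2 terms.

Split by position mod 2 into 2 tracks.
Track A: 70, 64, 58, 52 — arithmetic with common difference −6.
Track B: 216, 343, 512, 729 — the cubes 6³, 7³, 8³, ….
Term 9 comes from track A (its 5th entry): 46.
Term 10 comes from track B (its 5th entry): 1000.

46, 1000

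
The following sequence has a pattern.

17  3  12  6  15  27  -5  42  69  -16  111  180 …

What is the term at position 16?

Positions follow the repeating pattern ABB; grouping by letter gives 2 tracks.
Track A: 17, 6, -5, -16. Subtracting 11 each time.
Track B: 3, 12, 15, 27, 42, 69, 111, 180. Fibonacci-style (each term is the sum of the two before it).
Term 16 comes from track A (its 6th entry): -38.

-38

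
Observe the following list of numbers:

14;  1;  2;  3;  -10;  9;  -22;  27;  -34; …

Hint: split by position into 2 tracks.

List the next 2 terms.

Odd-indexed and even-indexed terms follow separate rules.
Stream A: 14, 2, -10, -22, -34. Subtracting 12 each time.
Stream B: 1, 3, 9, 27. Geometric, ×3 each step.
Position 10 falls in stream B as its term 5, giving 81.
The 11th slot belongs to stream A; its 6th term is -46.

81, -46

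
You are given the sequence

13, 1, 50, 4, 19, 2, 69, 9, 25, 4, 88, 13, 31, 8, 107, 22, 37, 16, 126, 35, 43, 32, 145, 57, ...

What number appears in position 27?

164

Split by position mod 4 into 4 tracks.
Track A: 13, 19, 25, 31, 37, 43 (arithmetic, step +6).
Track B: 1, 2, 4, 8, 16, 32 (powers 2^0, 2^1, 2^2, …).
Track C: 50, 69, 88, 107, 126, 145 (adding 19 each time).
Track D: 4, 9, 13, 22, 35, 57 (a Fibonacci-like recurrence a_n = a_{n-1} + a_{n-2}).
The 27th slot belongs to track C; its 7th term is 164.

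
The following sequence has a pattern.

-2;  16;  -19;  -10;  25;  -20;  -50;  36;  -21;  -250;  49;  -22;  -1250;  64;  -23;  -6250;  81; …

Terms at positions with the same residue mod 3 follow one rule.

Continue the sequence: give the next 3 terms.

-24, -31250, 100

Read the sequence 3 terms at a time; column i is its own pattern.
Track A: -2, -10, -50, -250, -1250, -6250 (multiplying by 5 each time).
Track B: 16, 25, 36, 49, 64, 81 (the squares 4², 5², 6², …).
Track C: -19, -20, -21, -22, -23 (arithmetic with common difference −1).
Position 18 → track C, term 6 = -24.
Term 19 comes from track A (its 7th entry): -31250.
Position 20 → track B, term 7 = 100.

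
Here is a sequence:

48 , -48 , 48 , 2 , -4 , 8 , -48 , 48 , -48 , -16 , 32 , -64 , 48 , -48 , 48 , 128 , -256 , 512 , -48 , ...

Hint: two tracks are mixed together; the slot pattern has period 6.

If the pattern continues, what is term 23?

2048

The slot pattern repeats as AAABBB (period 6), so there are 2 interleaved tracks.
Stream A: 48, -48, 48, -48, 48, -48, 48, -48, 48, -48 (the oscillation 48·(−1)^(n+1)).
Stream B: 2, -4, 8, -16, 32, -64, 128, -256, 512 (a geometric progression (common ratio -2)).
The 23rd slot belongs to stream B; its 11th term is 2048.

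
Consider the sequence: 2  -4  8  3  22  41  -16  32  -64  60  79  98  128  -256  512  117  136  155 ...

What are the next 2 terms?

The slot pattern repeats as AAABBB (period 6), so there are 2 interleaved tracks.
Stream A: 2, -4, 8, -16, 32, -64, 128, -256, 512. Multiplying by -2 each time.
Stream B: 3, 22, 41, 60, 79, 98, 117, 136, 155. Arithmetic with common difference +19.
Term 19 comes from stream A (its 10th entry): -1024.
The 20th slot belongs to stream A; its 11th term is 2048.

-1024, 2048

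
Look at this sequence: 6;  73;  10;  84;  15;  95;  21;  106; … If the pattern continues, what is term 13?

45

Split by position mod 2 into 2 tracks.
Subsequence A: 6, 10, 15, 21. The triangular numbers T_3, T_4, ….
Subsequence B: 73, 84, 95, 106. Arithmetic, step +11.
Position 13 → subsequence A, term 7 = 45.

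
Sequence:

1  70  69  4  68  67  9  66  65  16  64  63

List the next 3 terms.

25, 62, 61

Positions follow the repeating pattern ABB; grouping by letter gives 2 tracks.
Track A: 1, 4, 9, 16. Perfect squares starting at 1².
Track B: 70, 69, 68, 67, 66, 65, 64, 63. Linear: a_n = 71 − n.
Position 13 → track A, term 5 = 25.
The 14th slot belongs to track B; its 9th term is 62.
Position 15 falls in track B as its term 10, giving 61.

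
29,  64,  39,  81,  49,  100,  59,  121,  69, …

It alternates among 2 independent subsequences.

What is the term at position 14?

196

The terms cycle through 2 interleaved subsequences.
Track A: 29, 39, 49, 59, 69 (adding 10 each time).
Track B: 64, 81, 100, 121 (perfect squares starting at 8²).
The 14th slot belongs to track B; its 7th term is 196.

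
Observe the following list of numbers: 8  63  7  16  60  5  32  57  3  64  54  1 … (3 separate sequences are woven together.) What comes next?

128

Taking every 3rd term gives 3 separate tracks.
Subsequence A = 8, 16, 32, 64: geometric, ×2 each step.
Subsequence B = 63, 60, 57, 54: arithmetic, step −3.
Subsequence C = 7, 5, 3, 1: arithmetic, step −2.
The 13th slot belongs to subsequence A; its 5th term is 128.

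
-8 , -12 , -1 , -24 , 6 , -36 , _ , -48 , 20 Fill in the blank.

13

Odd-indexed and even-indexed terms follow separate rules.
Stream A = -8, -1, 6, ?, 20: arithmetic, step +7.
Stream B = -12, -24, -36, -48: arithmetic, step −12.
Filling stream A at index 4 by its rule yields 13.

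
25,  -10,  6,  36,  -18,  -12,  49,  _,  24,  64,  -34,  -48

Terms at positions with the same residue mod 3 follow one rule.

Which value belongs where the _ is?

Split by position mod 3 into 3 tracks.
Track A: 25, 36, 49, 64. The squares 5², 6², 7², ….
Track B: -10, -18, ?, -34. Arithmetic with common difference −8.
Track C: 6, -12, 24, -48. Geometric with ratio -2.
Track B's pattern makes the blank -26.

-26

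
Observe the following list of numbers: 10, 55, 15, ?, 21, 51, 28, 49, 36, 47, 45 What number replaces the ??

53

Split by position mod 2 into 2 tracks.
Track A: 10, 15, 21, 28, 36, 45 (the triangular numbers T_4, T_5, …).
Track B: 55, ?, 51, 49, 47 (subtracting 2 each time).
So the missing entry in track B is 53.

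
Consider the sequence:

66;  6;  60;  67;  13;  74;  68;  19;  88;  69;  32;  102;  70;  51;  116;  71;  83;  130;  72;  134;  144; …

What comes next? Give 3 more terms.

Taking every 3rd term gives 3 separate tracks.
Track A: 66, 67, 68, 69, 70, 71, 72 — linear: a_n = 65 + n.
Track B: 6, 13, 19, 32, 51, 83, 134 — each term equals the sum of the previous two.
Track C: 60, 74, 88, 102, 116, 130, 144 — arithmetic, step +14.
Position 22 falls in track A as its term 8, giving 73.
Position 23 → track B, term 8 = 217.
Position 24 falls in track C as its term 8, giving 158.

73, 217, 158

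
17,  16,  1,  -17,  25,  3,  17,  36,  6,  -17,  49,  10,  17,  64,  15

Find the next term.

-17

The terms cycle through 3 interleaved subsequences.
Track A = 17, -17, 17, -17, 17: alternating ±17.
Track B = 16, 25, 36, 49, 64: perfect squares starting at 4².
Track C = 1, 3, 6, 10, 15: the triangular numbers T_1, T_2, ….
The 16th slot belongs to track A; its 6th term is -17.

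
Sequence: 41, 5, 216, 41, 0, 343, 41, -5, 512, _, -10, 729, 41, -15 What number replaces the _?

Split by position mod 3 into 3 tracks.
Track A = 41, 41, 41, ?, 41: the constant sequence 41.
Track B = 5, 0, -5, -10, -15: arithmetic with common difference −5.
Track C = 216, 343, 512, 729: consecutive cubes n³ from n = 6.
The gap is track A's term 4; the rule gives 41.

41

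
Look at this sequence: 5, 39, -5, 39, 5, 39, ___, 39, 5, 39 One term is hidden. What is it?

-5

Positions 1, 3, 5, … form one subsequence and positions 2, 4, 6, … form another.
Track A: 5, -5, 5, ?, 5. Oscillating between 5 and -5.
Track B: 39, 39, 39, 39, 39. Constant 39.
The gap is track A's term 4; the rule gives -5.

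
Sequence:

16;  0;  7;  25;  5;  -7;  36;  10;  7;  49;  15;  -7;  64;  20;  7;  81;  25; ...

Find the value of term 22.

Split by position mod 3 into 3 tracks.
Track A = 16, 25, 36, 49, 64, 81: the squares 4², 5², 6², ….
Track B = 0, 5, 10, 15, 20, 25: linear: a_n = -5 + 5·n.
Track C = 7, -7, 7, -7, 7: oscillating between 7 and -7.
The 22nd slot belongs to track A; its 8th term is 121.

121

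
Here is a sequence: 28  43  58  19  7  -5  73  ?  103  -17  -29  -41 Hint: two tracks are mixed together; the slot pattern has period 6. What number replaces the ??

88

The slot pattern repeats as AAABBB (period 6), so there are 2 interleaved tracks.
Stream A: 28, 43, 58, 73, ?, 103. Arithmetic with common difference +15.
Stream B: 19, 7, -5, -17, -29, -41. Arithmetic with common difference −12.
Stream A's pattern makes the blank 88.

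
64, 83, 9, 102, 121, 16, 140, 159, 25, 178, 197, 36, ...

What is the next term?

216

Positions follow the repeating pattern AAB; grouping by letter gives 2 tracks.
Track A: 64, 83, 102, 121, 140, 159, 178, 197 (arithmetic, step +19).
Track B: 9, 16, 25, 36 (the squares 3², 4², 5², …).
The 13th slot belongs to track A; its 9th term is 216.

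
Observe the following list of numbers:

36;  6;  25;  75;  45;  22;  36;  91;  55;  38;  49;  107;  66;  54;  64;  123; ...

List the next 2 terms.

Split by position mod 4: positions 1, 5, 9, … form one track, and each other residue class forms its own.
Subsequence A: 36, 45, 55, 66. Triangular numbers n(n+1)/2 for n = 8, 9, ….
Subsequence B: 6, 22, 38, 54. Arithmetic with common difference +16.
Subsequence C: 25, 36, 49, 64. Consecutive squares n² from n = 5.
Subsequence D: 75, 91, 107, 123. Arithmetic with common difference +16.
Position 17 falls in subsequence A as its term 5, giving 78.
The 18th slot belongs to subsequence B; its 5th term is 70.

78, 70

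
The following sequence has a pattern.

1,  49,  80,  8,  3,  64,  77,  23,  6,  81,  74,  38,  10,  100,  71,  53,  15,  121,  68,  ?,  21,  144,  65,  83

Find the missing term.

68

Split by position mod 4: positions 1, 5, 9, … form one track, and each other residue class forms its own.
Stream A is 1, 3, 6, 10, 15, 21, which is the triangular numbers T_1, T_2, ….
Stream B is 49, 64, 81, 100, 121, 144, which is consecutive squares n² from n = 7.
Stream C is 80, 77, 74, 71, 68, 65, which is arithmetic with common difference −3.
Stream D is 8, 23, 38, 53, ?, 83, which is arithmetic, step +15.
Stream D's pattern makes the blank 68.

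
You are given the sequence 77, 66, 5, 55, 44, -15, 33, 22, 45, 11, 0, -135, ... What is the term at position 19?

Positions follow the repeating pattern AAB; grouping by letter gives 2 tracks.
Subsequence A: 77, 66, 55, 44, 33, 22, 11, 0 — arithmetic with common difference −11.
Subsequence B: 5, -15, 45, -135 — geometric, ×-3 each step.
Position 19 → subsequence A, term 13 = -55.

-55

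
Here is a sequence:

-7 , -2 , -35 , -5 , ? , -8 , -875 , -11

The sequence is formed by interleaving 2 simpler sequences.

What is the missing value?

-175

Taking every 2nd term gives 2 separate tracks.
Track A: -7, -35, ?, -875 (multiplying by 5 each time).
Track B: -2, -5, -8, -11 (subtracting 3 each time).
So the missing entry in track A is -175.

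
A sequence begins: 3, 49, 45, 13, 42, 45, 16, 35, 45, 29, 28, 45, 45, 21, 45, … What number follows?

74

Split by position mod 3: positions 1, 4, 7, … form one track, and each other residue class forms its own.
Track A = 3, 13, 16, 29, 45: each term equals the sum of the previous two.
Track B = 49, 42, 35, 28, 21: linear: a_n = 56 − 7·n.
Track C = 45, 45, 45, 45, 45: always 45.
The 16th slot belongs to track A; its 6th term is 74.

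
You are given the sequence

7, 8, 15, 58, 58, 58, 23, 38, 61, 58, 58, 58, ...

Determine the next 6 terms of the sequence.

Positions follow the repeating pattern AAABBB; grouping by letter gives 2 tracks.
Track A is 7, 8, 15, 23, 38, 61, which is Fibonacci-style (each term is the sum of the two before it).
Track B is 58, 58, 58, 58, 58, 58, which is the constant sequence 58.
Term 13 comes from track A (its 7th entry): 99.
Position 14 → track A, term 8 = 160.
The 15th slot belongs to track A; its 9th term is 259.
Position 16 → track B, term 7 = 58.
Position 17 → track B, term 8 = 58.
Term 18 comes from track B (its 9th entry): 58.

99, 160, 259, 58, 58, 58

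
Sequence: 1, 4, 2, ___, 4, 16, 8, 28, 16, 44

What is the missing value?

The terms cycle through 2 interleaved subsequences.
Subsequence A = 1, 2, 4, 8, 16: powers 2^0, 2^1, 2^2, ….
Subsequence B = 4, ?, 16, 28, 44: each term equals the sum of the previous two.
The gap is subsequence B's term 2; the rule gives 12.

12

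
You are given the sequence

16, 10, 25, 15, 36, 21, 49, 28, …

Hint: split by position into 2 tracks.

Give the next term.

64

Taking every 2nd term gives 2 separate tracks.
Stream A: 16, 25, 36, 49. Perfect squares starting at 4².
Stream B: 10, 15, 21, 28. Triangular numbers starting at T_4.
Position 9 falls in stream A as its term 5, giving 64.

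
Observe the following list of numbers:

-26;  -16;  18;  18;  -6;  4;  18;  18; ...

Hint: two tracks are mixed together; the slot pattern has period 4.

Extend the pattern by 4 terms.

14, 24, 18, 18

Positions follow the repeating pattern AABB; grouping by letter gives 2 tracks.
Track A: -26, -16, -6, 4. Linear: a_n = -36 + 10·n.
Track B: 18, 18, 18, 18. The constant sequence 18.
Position 9 falls in track A as its term 5, giving 14.
The 10th slot belongs to track A; its 6th term is 24.
Position 11 falls in track B as its term 5, giving 18.
The 12th slot belongs to track B; its 6th term is 18.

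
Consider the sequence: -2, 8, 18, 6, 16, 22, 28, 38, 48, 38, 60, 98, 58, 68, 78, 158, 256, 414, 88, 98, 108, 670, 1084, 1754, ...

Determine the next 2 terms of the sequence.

118, 128

Positions follow the repeating pattern AAABBB; grouping by letter gives 2 tracks.
Track A: -2, 8, 18, 28, 38, 48, 58, 68, 78, 88, 98, 108 (arithmetic, step +10).
Track B: 6, 16, 22, 38, 60, 98, 158, 256, 414, 670, 1084, 1754 (each term equals the sum of the previous two).
Term 25 comes from track A (its 13th entry): 118.
The 26th slot belongs to track A; its 14th term is 128.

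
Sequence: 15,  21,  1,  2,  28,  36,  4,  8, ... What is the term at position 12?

Positions follow the repeating pattern AABB; grouping by letter gives 2 tracks.
Subsequence A is 15, 21, 28, 36, which is triangular numbers n(n+1)/2 for n = 5, 6, ….
Subsequence B is 1, 2, 4, 8, which is successive powers of 2.
Position 12 → subsequence B, term 6 = 32.

32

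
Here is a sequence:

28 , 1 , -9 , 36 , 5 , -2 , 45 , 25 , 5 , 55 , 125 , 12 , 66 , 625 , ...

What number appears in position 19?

91

Taking every 3rd term gives 3 separate tracks.
Stream A = 28, 36, 45, 55, 66: the triangular numbers T_7, T_8, ….
Stream B = 1, 5, 25, 125, 625: powers of 5.
Stream C = -9, -2, 5, 12: arithmetic with common difference +7.
Term 19 comes from stream A (its 7th entry): 91.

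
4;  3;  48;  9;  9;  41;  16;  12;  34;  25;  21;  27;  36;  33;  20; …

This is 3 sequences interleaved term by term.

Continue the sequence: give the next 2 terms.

49, 54

Split by position mod 3: positions 1, 4, 7, … form one track, and each other residue class forms its own.
Track A = 4, 9, 16, 25, 36: consecutive squares n² from n = 2.
Track B = 3, 9, 12, 21, 33: each term equals the sum of the previous two.
Track C = 48, 41, 34, 27, 20: linear: a_n = 55 − 7·n.
Position 16 → track A, term 6 = 49.
Position 17 → track B, term 6 = 54.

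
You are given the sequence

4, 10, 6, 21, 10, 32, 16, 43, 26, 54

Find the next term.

Split by position mod 2 into 2 tracks.
Subsequence A = 4, 6, 10, 16, 26: Fibonacci-style (each term is the sum of the two before it).
Subsequence B = 10, 21, 32, 43, 54: adding 11 each time.
Position 11 falls in subsequence A as its term 6, giving 42.

42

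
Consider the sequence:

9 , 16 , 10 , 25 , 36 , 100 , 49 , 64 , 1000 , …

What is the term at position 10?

81

Reading positions in blocks of 3 reveals the pattern AAB — 2 tracks woven together.
Track A: 9, 16, 25, 36, 49, 64 — perfect squares starting at 3².
Track B: 10, 100, 1000 — successive powers of 10.
The 10th slot belongs to track A; its 7th term is 81.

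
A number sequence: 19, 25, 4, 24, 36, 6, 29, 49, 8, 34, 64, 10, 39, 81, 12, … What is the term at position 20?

Split by position mod 3 into 3 tracks.
Track A is 19, 24, 29, 34, 39, which is linear: a_n = 14 + 5·n.
Track B is 25, 36, 49, 64, 81, which is perfect squares starting at 5².
Track C is 4, 6, 8, 10, 12, which is linear: a_n = 2 + 2·n.
Position 20 falls in track B as its term 7, giving 121.

121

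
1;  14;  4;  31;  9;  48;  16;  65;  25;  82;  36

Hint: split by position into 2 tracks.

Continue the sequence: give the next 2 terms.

99, 49

Odd-indexed and even-indexed terms follow separate rules.
Track A: 1, 4, 9, 16, 25, 36 — the squares 1², 2², 3², ….
Track B: 14, 31, 48, 65, 82 — arithmetic with common difference +17.
Term 12 comes from track B (its 6th entry): 99.
Position 13 → track A, term 7 = 49.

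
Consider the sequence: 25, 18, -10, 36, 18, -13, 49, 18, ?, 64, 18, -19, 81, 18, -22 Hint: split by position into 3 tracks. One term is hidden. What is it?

-16

Split by position mod 3 into 3 tracks.
Track A: 25, 36, 49, 64, 81 — consecutive squares n² from n = 5.
Track B: 18, 18, 18, 18, 18 — constant 18.
Track C: -10, -13, ?, -19, -22 — arithmetic with common difference −3.
The gap is track C's term 3; the rule gives -16.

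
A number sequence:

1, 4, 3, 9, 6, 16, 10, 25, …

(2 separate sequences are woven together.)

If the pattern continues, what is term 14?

64

Taking every 2nd term gives 2 separate tracks.
Track A: 1, 3, 6, 10. The triangular numbers T_1, T_2, ….
Track B: 4, 9, 16, 25. Consecutive squares n² from n = 2.
The 14th slot belongs to track B; its 7th term is 64.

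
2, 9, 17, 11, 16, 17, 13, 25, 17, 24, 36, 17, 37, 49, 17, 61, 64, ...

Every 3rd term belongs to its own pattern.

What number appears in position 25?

257

Read the sequence 3 terms at a time; column i is its own pattern.
Subsequence A: 2, 11, 13, 24, 37, 61 — Fibonacci-style (each term is the sum of the two before it).
Subsequence B: 9, 16, 25, 36, 49, 64 — consecutive squares n² from n = 3.
Subsequence C: 17, 17, 17, 17, 17 — always 17.
Position 25 falls in subsequence A as its term 9, giving 257.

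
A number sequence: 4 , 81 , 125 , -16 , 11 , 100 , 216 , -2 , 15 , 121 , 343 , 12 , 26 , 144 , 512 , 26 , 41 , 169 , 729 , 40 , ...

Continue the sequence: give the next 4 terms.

67, 196, 1000, 54

Read the sequence 4 terms at a time; column i is its own pattern.
Stream A: 4, 11, 15, 26, 41 — a Fibonacci-like recurrence a_n = a_{n-1} + a_{n-2}.
Stream B: 81, 100, 121, 144, 169 — perfect squares starting at 9².
Stream C: 125, 216, 343, 512, 729 — the cubes 5³, 6³, 7³, ….
Stream D: -16, -2, 12, 26, 40 — adding 14 each time.
Position 21 → stream A, term 6 = 67.
Position 22 → stream B, term 6 = 196.
Position 23 → stream C, term 6 = 1000.
Term 24 comes from stream D (its 6th entry): 54.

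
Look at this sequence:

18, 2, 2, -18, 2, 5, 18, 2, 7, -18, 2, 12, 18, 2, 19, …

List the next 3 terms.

-18, 2, 31

Split by position mod 3 into 3 tracks.
Track A: 18, -18, 18, -18, 18 — the oscillation 18·(−1)^(n+1).
Track B: 2, 2, 2, 2, 2 — always 2.
Track C: 2, 5, 7, 12, 19 — a Fibonacci-like recurrence a_n = a_{n-1} + a_{n-2}.
Position 16 → track A, term 6 = -18.
Position 17 → track B, term 6 = 2.
Position 18 falls in track C as its term 6, giving 31.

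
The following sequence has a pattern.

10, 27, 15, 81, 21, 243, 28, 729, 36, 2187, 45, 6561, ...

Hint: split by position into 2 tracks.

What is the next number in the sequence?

Odd-indexed and even-indexed terms follow separate rules.
Subsequence A is 10, 15, 21, 28, 36, 45, which is triangular numbers starting at T_4.
Subsequence B is 27, 81, 243, 729, 2187, 6561, which is powers of 3.
Position 13 falls in subsequence A as its term 7, giving 55.

55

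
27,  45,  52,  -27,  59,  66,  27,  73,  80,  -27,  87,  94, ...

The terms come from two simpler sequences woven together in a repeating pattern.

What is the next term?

27

The slot pattern repeats as ABB (period 3), so there are 2 interleaved tracks.
Track A is 27, -27, 27, -27, which is alternating ±27.
Track B is 45, 52, 59, 66, 73, 80, 87, 94, which is adding 7 each time.
Position 13 falls in track A as its term 5, giving 27.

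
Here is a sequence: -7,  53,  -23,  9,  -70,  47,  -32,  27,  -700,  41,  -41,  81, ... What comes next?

-7000

Taking every 4th term gives 4 separate tracks.
Subsequence A: -7, -70, -700 — a geometric progression (common ratio 10).
Subsequence B: 53, 47, 41 — linear: a_n = 59 − 6·n.
Subsequence C: -23, -32, -41 — arithmetic with common difference −9.
Subsequence D: 9, 27, 81 — successive powers of 3.
The 13th slot belongs to subsequence A; its 4th term is -7000.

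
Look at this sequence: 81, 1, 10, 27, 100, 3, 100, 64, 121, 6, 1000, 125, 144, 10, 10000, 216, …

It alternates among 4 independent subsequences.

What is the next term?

The terms cycle through 4 interleaved subsequences.
Stream A is 81, 100, 121, 144, which is the squares 9², 10², 11², ….
Stream B is 1, 3, 6, 10, which is triangular numbers starting at T_1.
Stream C is 10, 100, 1000, 10000, which is geometric, ×10 each step.
Stream D is 27, 64, 125, 216, which is perfect cubes starting at 3³.
Term 17 comes from stream A (its 5th entry): 169.

169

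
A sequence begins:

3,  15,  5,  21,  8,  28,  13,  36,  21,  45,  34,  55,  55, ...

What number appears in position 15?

89

Positions 1, 3, 5, … form one subsequence and positions 2, 4, 6, … form another.
Subsequence A: 3, 5, 8, 13, 21, 34, 55 — each term equals the sum of the previous two.
Subsequence B: 15, 21, 28, 36, 45, 55 — triangular numbers n(n+1)/2 for n = 5, 6, ….
Position 15 → subsequence A, term 8 = 89.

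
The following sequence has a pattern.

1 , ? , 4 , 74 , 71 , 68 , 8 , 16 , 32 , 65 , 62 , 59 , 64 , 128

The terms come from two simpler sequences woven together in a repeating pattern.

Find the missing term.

2

Reading positions in blocks of 6 reveals the pattern AAABBB — 2 tracks woven together.
Track A: 1, ?, 4, 8, 16, 32, 64, 128 — powers of 2.
Track B: 74, 71, 68, 65, 62, 59 — arithmetic, step −3.
The gap is track A's term 2; the rule gives 2.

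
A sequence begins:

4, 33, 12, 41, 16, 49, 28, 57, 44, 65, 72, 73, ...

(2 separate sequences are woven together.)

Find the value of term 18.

Odd-indexed and even-indexed terms follow separate rules.
Track A is 4, 12, 16, 28, 44, 72, which is Fibonacci-style (each term is the sum of the two before it).
Track B is 33, 41, 49, 57, 65, 73, which is adding 8 each time.
Position 18 falls in track B as its term 9, giving 97.

97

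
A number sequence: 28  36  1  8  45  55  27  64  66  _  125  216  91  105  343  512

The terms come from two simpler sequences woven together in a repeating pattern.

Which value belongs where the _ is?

Reading positions in blocks of 4 reveals the pattern AABB — 2 tracks woven together.
Stream A: 28, 36, 45, 55, 66, ?, 91, 105 — the triangular numbers T_7, T_8, ….
Stream B: 1, 8, 27, 64, 125, 216, 343, 512 — the cubes 1³, 2³, 3³, ….
Filling stream A at index 6 by its rule yields 78.

78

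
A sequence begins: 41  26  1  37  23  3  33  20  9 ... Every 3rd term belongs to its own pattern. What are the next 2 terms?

Read the sequence 3 terms at a time; column i is its own pattern.
Track A: 41, 37, 33 — linear: a_n = 45 − 4·n.
Track B: 26, 23, 20 — subtracting 3 each time.
Track C: 1, 3, 9 — powers 3^0, 3^1, 3^2, ….
The 10th slot belongs to track A; its 4th term is 29.
Position 11 → track B, term 4 = 17.

29, 17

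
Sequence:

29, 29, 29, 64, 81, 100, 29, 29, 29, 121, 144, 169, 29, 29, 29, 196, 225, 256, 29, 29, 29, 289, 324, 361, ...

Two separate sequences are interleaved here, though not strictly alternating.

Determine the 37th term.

29

The slot pattern repeats as AAABBB (period 6), so there are 2 interleaved tracks.
Track A: 29, 29, 29, 29, 29, 29, 29, 29, 29, 29, 29, 29 — the constant sequence 29.
Track B: 64, 81, 100, 121, 144, 169, 196, 225, 256, 289, 324, 361 — the squares 8², 9², 10², ….
Position 37 falls in track A as its term 19, giving 29.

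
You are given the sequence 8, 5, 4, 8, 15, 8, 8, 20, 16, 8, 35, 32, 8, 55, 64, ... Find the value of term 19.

8

The terms cycle through 3 interleaved subsequences.
Subsequence A: 8, 8, 8, 8, 8 (constant 8).
Subsequence B: 5, 15, 20, 35, 55 (Fibonacci-style (each term is the sum of the two before it)).
Subsequence C: 4, 8, 16, 32, 64 (powers 2^2, 2^3, 2^4, …).
Position 19 → subsequence A, term 7 = 8.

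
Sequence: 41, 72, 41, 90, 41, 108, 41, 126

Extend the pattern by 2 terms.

The terms cycle through 2 interleaved subsequences.
Track A: 41, 41, 41, 41. The constant sequence 41.
Track B: 72, 90, 108, 126. Arithmetic, step +18.
The 9th slot belongs to track A; its 5th term is 41.
Position 10 falls in track B as its term 5, giving 144.

41, 144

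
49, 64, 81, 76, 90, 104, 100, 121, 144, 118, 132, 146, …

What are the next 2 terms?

The slot pattern repeats as AAABBB (period 6), so there are 2 interleaved tracks.
Stream A = 49, 64, 81, 100, 121, 144: consecutive squares n² from n = 7.
Stream B = 76, 90, 104, 118, 132, 146: linear: a_n = 62 + 14·n.
Position 13 → stream A, term 7 = 169.
Position 14 → stream A, term 8 = 196.

169, 196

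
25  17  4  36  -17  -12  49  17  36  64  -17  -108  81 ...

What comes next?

Taking every 3rd term gives 3 separate tracks.
Subsequence A: 25, 36, 49, 64, 81. Perfect squares starting at 5².
Subsequence B: 17, -17, 17, -17. Oscillating between 17 and -17.
Subsequence C: 4, -12, 36, -108. Multiplying by -3 each time.
Term 14 comes from subsequence B (its 5th entry): 17.

17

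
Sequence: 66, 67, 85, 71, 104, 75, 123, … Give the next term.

Taking every 2nd term gives 2 separate tracks.
Subsequence A: 66, 85, 104, 123 (arithmetic with common difference +19).
Subsequence B: 67, 71, 75 (linear: a_n = 63 + 4·n).
Position 8 falls in subsequence B as its term 4, giving 79.

79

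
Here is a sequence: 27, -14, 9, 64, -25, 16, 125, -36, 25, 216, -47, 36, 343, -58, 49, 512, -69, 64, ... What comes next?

Split by position mod 3 into 3 tracks.
Track A: 27, 64, 125, 216, 343, 512 (consecutive cubes n³ from n = 3).
Track B: -14, -25, -36, -47, -58, -69 (arithmetic with common difference −11).
Track C: 9, 16, 25, 36, 49, 64 (perfect squares starting at 3²).
Term 19 comes from track A (its 7th entry): 729.

729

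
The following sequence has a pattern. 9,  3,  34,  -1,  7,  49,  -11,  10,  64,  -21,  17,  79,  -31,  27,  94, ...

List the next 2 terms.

The terms cycle through 3 interleaved subsequences.
Stream A is 9, -1, -11, -21, -31, which is arithmetic with common difference −10.
Stream B is 3, 7, 10, 17, 27, which is each term equals the sum of the previous two.
Stream C is 34, 49, 64, 79, 94, which is adding 15 each time.
The 16th slot belongs to stream A; its 6th term is -41.
Position 17 falls in stream B as its term 6, giving 44.

-41, 44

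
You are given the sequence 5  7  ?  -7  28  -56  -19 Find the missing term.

Positions follow the repeating pattern ABB; grouping by letter gives 2 tracks.
Stream A: 5, -7, -19 (arithmetic, step −12).
Stream B: 7, ?, 28, -56 (a geometric progression (common ratio -2)).
The gap is stream B's term 2; the rule gives -14.

-14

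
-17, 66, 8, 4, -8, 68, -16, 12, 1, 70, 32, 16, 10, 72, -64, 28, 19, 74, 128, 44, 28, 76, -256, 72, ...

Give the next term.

37

The terms cycle through 4 interleaved subsequences.
Track A = -17, -8, 1, 10, 19, 28: adding 9 each time.
Track B = 66, 68, 70, 72, 74, 76: linear: a_n = 64 + 2·n.
Track C = 8, -16, 32, -64, 128, -256: geometric, ×-2 each step.
Track D = 4, 12, 16, 28, 44, 72: each term equals the sum of the previous two.
Position 25 falls in track A as its term 7, giving 37.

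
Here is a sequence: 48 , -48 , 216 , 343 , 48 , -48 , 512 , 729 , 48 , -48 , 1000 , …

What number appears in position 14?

Positions follow the repeating pattern AABB; grouping by letter gives 2 tracks.
Subsequence A: 48, -48, 48, -48, 48, -48. Oscillating between 48 and -48.
Subsequence B: 216, 343, 512, 729, 1000. The cubes 6³, 7³, 8³, ….
Position 14 falls in subsequence A as its term 8, giving -48.

-48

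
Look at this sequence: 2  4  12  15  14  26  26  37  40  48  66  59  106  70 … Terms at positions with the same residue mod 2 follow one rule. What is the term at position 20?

103

The terms cycle through 2 interleaved subsequences.
Subsequence A: 2, 12, 14, 26, 40, 66, 106 (a Fibonacci-like recurrence a_n = a_{n-1} + a_{n-2}).
Subsequence B: 4, 15, 26, 37, 48, 59, 70 (arithmetic, step +11).
Term 20 comes from subsequence B (its 10th entry): 103.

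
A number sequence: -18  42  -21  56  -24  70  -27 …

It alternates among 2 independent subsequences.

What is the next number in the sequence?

84

Split by position mod 2 into 2 tracks.
Track A: -18, -21, -24, -27 (arithmetic, step −3).
Track B: 42, 56, 70 (adding 14 each time).
Position 8 → track B, term 4 = 84.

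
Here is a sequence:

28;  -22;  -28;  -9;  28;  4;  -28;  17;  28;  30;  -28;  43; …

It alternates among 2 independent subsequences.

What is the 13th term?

28

Split by position mod 2 into 2 tracks.
Track A is 28, -28, 28, -28, 28, -28, which is alternating ±28.
Track B is -22, -9, 4, 17, 30, 43, which is linear: a_n = -35 + 13·n.
Term 13 comes from track A (its 7th entry): 28.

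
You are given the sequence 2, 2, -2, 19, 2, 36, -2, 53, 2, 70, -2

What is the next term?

87

Positions 1, 3, 5, … form one subsequence and positions 2, 4, 6, … form another.
Track A is 2, -2, 2, -2, 2, -2, which is oscillating between 2 and -2.
Track B is 2, 19, 36, 53, 70, which is linear: a_n = -15 + 17·n.
Position 12 falls in track B as its term 6, giving 87.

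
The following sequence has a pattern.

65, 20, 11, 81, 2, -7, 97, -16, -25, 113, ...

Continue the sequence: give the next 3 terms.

The slot pattern repeats as ABB (period 3), so there are 2 interleaved tracks.
Stream A: 65, 81, 97, 113 (linear: a_n = 49 + 16·n).
Stream B: 20, 11, 2, -7, -16, -25 (linear: a_n = 29 − 9·n).
Position 11 → stream B, term 7 = -34.
Term 12 comes from stream B (its 8th entry): -43.
Term 13 comes from stream A (its 5th entry): 129.

-34, -43, 129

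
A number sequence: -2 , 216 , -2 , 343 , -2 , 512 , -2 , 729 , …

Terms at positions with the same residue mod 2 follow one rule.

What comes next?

-2

The terms cycle through 2 interleaved subsequences.
Track A: -2, -2, -2, -2 — the constant sequence -2.
Track B: 216, 343, 512, 729 — the cubes 6³, 7³, 8³, ….
The 9th slot belongs to track A; its 5th term is -2.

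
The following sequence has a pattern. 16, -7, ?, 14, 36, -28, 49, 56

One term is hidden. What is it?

25

Positions 1, 3, 5, … form one subsequence and positions 2, 4, 6, … form another.
Track A: 16, ?, 36, 49. Consecutive squares n² from n = 4.
Track B: -7, 14, -28, 56. A geometric progression (common ratio -2).
The gap is track A's term 2; the rule gives 25.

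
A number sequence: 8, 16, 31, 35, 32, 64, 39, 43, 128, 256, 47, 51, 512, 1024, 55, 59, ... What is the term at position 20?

67

Reading positions in blocks of 4 reveals the pattern AABB — 2 tracks woven together.
Stream A: 8, 16, 32, 64, 128, 256, 512, 1024. Powers of 2.
Stream B: 31, 35, 39, 43, 47, 51, 55, 59. Arithmetic, step +4.
The 20th slot belongs to stream B; its 10th term is 67.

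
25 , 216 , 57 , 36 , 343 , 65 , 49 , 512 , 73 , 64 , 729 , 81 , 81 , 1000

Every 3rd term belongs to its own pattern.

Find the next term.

Taking every 3rd term gives 3 separate tracks.
Track A: 25, 36, 49, 64, 81. The squares 5², 6², 7², ….
Track B: 216, 343, 512, 729, 1000. Consecutive cubes n³ from n = 6.
Track C: 57, 65, 73, 81. Arithmetic, step +8.
The 15th slot belongs to track C; its 5th term is 89.

89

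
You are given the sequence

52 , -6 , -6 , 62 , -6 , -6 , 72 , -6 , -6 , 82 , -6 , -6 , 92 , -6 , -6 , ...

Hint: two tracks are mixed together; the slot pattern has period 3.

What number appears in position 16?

The slot pattern repeats as ABB (period 3), so there are 2 interleaved tracks.
Stream A = 52, 62, 72, 82, 92: arithmetic, step +10.
Stream B = -6, -6, -6, -6, -6, -6, -6, -6, -6, -6: always -6.
Position 16 falls in stream A as its term 6, giving 102.

102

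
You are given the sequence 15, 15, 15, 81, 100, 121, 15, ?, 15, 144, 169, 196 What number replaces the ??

15

Positions follow the repeating pattern AAABBB; grouping by letter gives 2 tracks.
Track A is 15, 15, 15, 15, ?, 15, which is constant 15.
Track B is 81, 100, 121, 144, 169, 196, which is perfect squares starting at 9².
Filling track A at index 5 by its rule yields 15.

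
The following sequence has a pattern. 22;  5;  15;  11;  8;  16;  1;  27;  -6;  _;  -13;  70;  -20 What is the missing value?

43

Odd-indexed and even-indexed terms follow separate rules.
Stream A: 22, 15, 8, 1, -6, -13, -20. Arithmetic with common difference −7.
Stream B: 5, 11, 16, 27, ?, 70. Each term equals the sum of the previous two.
So the missing entry in stream B is 43.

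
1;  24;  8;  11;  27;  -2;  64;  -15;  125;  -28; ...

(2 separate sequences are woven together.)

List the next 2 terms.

216, -41

Odd-indexed and even-indexed terms follow separate rules.
Track A = 1, 8, 27, 64, 125: the cubes 1³, 2³, 3³, ….
Track B = 24, 11, -2, -15, -28: subtracting 13 each time.
Position 11 → track A, term 6 = 216.
The 12th slot belongs to track B; its 6th term is -41.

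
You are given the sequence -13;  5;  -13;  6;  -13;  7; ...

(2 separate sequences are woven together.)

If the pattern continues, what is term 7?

-13

Taking every 2nd term gives 2 separate tracks.
Stream A = -13, -13, -13: always -13.
Stream B = 5, 6, 7: linear: a_n = 4 + n.
The 7th slot belongs to stream A; its 4th term is -13.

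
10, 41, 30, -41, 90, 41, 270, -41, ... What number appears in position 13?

7290

Positions 1, 3, 5, … form one subsequence and positions 2, 4, 6, … form another.
Track A: 10, 30, 90, 270 — a geometric progression (common ratio 3).
Track B: 41, -41, 41, -41 — oscillating between 41 and -41.
Position 13 falls in track A as its term 7, giving 7290.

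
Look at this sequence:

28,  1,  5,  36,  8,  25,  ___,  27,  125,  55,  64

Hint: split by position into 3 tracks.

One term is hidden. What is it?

Split by position mod 3: positions 1, 4, 7, … form one track, and each other residue class forms its own.
Track A is 28, 36, ?, 55, which is the triangular numbers T_7, T_8, ….
Track B is 1, 8, 27, 64, which is consecutive cubes n³ from n = 1.
Track C is 5, 25, 125, which is powers of 5.
Filling track A at index 3 by its rule yields 45.

45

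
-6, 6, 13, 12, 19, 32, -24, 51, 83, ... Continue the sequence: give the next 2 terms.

48, 134

The slot pattern repeats as ABB (period 3), so there are 2 interleaved tracks.
Track A = -6, 12, -24: multiplying by -2 each time.
Track B = 6, 13, 19, 32, 51, 83: each term equals the sum of the previous two.
The 10th slot belongs to track A; its 4th term is 48.
Position 11 → track B, term 7 = 134.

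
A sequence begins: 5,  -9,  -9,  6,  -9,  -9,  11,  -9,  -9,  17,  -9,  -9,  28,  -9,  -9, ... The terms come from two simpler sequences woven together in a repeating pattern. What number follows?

Reading positions in blocks of 3 reveals the pattern ABB — 2 tracks woven together.
Track A: 5, 6, 11, 17, 28 — Fibonacci-style (each term is the sum of the two before it).
Track B: -9, -9, -9, -9, -9, -9, -9, -9, -9, -9 — the constant sequence -9.
The 16th slot belongs to track A; its 6th term is 45.

45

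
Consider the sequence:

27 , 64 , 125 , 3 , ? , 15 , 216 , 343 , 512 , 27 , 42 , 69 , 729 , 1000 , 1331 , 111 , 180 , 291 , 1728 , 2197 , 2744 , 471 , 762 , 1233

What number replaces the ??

12

Reading positions in blocks of 6 reveals the pattern AAABBB — 2 tracks woven together.
Stream A is 27, 64, 125, 216, 343, 512, 729, 1000, 1331, 1728, 2197, 2744, which is perfect cubes starting at 3³.
Stream B is 3, ?, 15, 27, 42, 69, 111, 180, 291, 471, 762, 1233, which is Fibonacci-style (each term is the sum of the two before it).
Filling stream B at index 2 by its rule yields 12.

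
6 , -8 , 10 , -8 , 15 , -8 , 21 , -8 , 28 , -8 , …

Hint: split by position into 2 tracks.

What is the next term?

36

Taking every 2nd term gives 2 separate tracks.
Track A: 6, 10, 15, 21, 28. Triangular numbers n(n+1)/2 for n = 3, 4, ….
Track B: -8, -8, -8, -8, -8. Constant -8.
Position 11 → track A, term 6 = 36.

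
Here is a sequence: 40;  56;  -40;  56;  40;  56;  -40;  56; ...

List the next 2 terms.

40, 56

The terms cycle through 2 interleaved subsequences.
Track A: 40, -40, 40, -40. The oscillation 40·(−1)^(n+1).
Track B: 56, 56, 56, 56. Always 56.
The 9th slot belongs to track A; its 5th term is 40.
Position 10 falls in track B as its term 5, giving 56.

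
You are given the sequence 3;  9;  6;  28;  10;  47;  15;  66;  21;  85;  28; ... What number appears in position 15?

45

The terms cycle through 2 interleaved subsequences.
Track A: 3, 6, 10, 15, 21, 28 (triangular numbers starting at T_2).
Track B: 9, 28, 47, 66, 85 (adding 19 each time).
The 15th slot belongs to track A; its 8th term is 45.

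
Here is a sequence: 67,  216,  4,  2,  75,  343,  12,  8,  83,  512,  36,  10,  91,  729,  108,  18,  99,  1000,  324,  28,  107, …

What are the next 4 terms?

Split by position mod 4 into 4 tracks.
Stream A: 67, 75, 83, 91, 99, 107 (linear: a_n = 59 + 8·n).
Stream B: 216, 343, 512, 729, 1000 (perfect cubes starting at 6³).
Stream C: 4, 12, 36, 108, 324 (geometric with ratio 3).
Stream D: 2, 8, 10, 18, 28 (Fibonacci-style (each term is the sum of the two before it)).
The 22nd slot belongs to stream B; its 6th term is 1331.
Position 23 → stream C, term 6 = 972.
Term 24 comes from stream D (its 6th entry): 46.
Term 25 comes from stream A (its 7th entry): 115.

1331, 972, 46, 115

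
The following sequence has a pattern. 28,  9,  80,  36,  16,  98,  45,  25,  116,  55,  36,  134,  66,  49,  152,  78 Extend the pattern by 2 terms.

Split by position mod 3: positions 1, 4, 7, … form one track, and each other residue class forms its own.
Track A = 28, 36, 45, 55, 66, 78: triangular numbers n(n+1)/2 for n = 7, 8, ….
Track B = 9, 16, 25, 36, 49: consecutive squares n² from n = 3.
Track C = 80, 98, 116, 134, 152: linear: a_n = 62 + 18·n.
Term 17 comes from track B (its 6th entry): 64.
The 18th slot belongs to track C; its 6th term is 170.

64, 170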